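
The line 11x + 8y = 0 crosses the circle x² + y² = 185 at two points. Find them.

Express y = (−11x)/8 and substitute into the circle:
185x² − 11840 = 0  ⟹  x² − 64 = 0
x = 8 or x = −8, giving (8, −11) and (−8, 11).

(−8, 11) and (8, −11)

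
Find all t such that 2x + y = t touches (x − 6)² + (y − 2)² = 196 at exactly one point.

t = 14 ± 14√5

For a tangent, require d(centre, line) = r = 14.
|2·6 + 1·2 − t| / √5 = 14
|t − (14)| = 14√5.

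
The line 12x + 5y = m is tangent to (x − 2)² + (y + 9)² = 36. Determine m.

m = −99 or m = 57

The line touches the circle iff its distance from (2, −9) is 6:
|12·2 + 5·(−9) − m| / √169 = 6
|m − (−21)| = 6·13, so m = 57 or m = −99.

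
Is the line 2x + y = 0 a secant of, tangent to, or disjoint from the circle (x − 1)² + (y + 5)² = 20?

d² = (2·1 + 1·(−5) − (0))²/5 = 9/5; r² = 20.
Since d² < r², the line cuts the circle twice.

secant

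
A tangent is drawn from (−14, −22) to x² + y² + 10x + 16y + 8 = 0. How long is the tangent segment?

14

With centre O = (−5, −8), |OP|² = 277 and r² = 81.
The tangent meets the radius at right angles, so tangent² = |PO|² − r² = 277 − 81 = 196.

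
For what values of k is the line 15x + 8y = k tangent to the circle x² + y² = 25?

k = −85 or k = 85

Tangency holds when the distance from the centre (0, 0) to the line equals the radius 5:
|15·0 + 8·0 − k| / √289 = 5
|k| = 5·17, so k = 85 or k = −85.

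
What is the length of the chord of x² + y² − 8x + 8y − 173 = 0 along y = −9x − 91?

The distance from (4, −4) to the line is 123/√82, and r² = 205.
Half the chord is √(r² − d²) = √(41/2), so the full chord is √82.

√82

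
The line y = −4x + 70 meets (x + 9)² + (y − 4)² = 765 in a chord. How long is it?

6√17

Centre (−9, 4), r² = 765. Perpendicular distance d from centre to line = |−102| / √17 = 102/√17.
Chord = 2√(r² − d²) = 2·√(153) = 6√17.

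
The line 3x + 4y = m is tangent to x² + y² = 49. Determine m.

m = −35 or m = 35

Tangency holds when the distance from the centre (0, 0) to the line equals the radius 7:
|3·0 + 4·0 − m| / √25 = 7
|m| = 7·5, so m = 35 or m = −35.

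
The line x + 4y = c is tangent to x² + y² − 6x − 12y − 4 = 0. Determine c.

The line touches the circle iff its distance from (3, 6) is 7:
|1·3 + 4·6 − c| / √17 = 7
|c − (27)| = 7√17.

c = 27 ± 7√17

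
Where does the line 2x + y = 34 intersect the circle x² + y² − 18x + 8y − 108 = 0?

(12, 10) and (22, −10)

Substitute y = −2x + 34:
5x² − 170x + 1320 = 0  ⟹  x² − 34x + 264 = 0
x = 22 or x = 12, giving (22, −10) and (12, 10).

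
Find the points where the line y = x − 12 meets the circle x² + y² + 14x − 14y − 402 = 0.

Express y = x − 12 and substitute into the circle:
2x² − 24x − 90 = 0  ⟹  x² − 12x − 45 = 0
x = 15 or x = −3, giving (15, 3) and (−3, −15).

(−3, −15) and (15, 3)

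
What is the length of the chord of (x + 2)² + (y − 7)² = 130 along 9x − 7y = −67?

The distance from (−2, 7) to the line is 0/√130, and r² = 130.
Chord = 2√(r² − d²) = 2·√(130) = 2√130.

2√130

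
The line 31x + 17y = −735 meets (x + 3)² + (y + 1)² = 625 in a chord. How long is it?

25√2

Express y = (−735 − 31x)/17 and substitute into the circle:
1250x² + 46250x + 337500 = 0  ⟹  x² + 37x + 270 = 0
x = −10 or x = −27, giving (−10, −25) and (−27, 6).
Chord length = distance between (−10, −25) and (−27, 6) = √1250 = 25√2.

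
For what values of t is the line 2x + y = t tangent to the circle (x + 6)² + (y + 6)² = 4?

The line touches the circle iff its distance from (−6, −6) is 2:
|2·(−6) + 1·(−6) − t| / √5 = 2
|t − (−18)| = 2√5.

t = −18 ± 2√5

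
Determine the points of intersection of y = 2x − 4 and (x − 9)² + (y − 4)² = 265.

(−2, −8) and (12, 20)

From the line, y = 2x − 4. Substituting:
5x² − 50x − 120 = 0  ⟹  x² − 10x − 24 = 0
x = 12 or x = −2, giving (12, 20) and (−2, −8).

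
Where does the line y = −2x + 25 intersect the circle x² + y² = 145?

(8, 9) and (12, 1)

Express y = −2x + 25 and substitute into the circle:
5x² − 100x + 480 = 0  ⟹  x² − 20x + 96 = 0
x = 12 or x = 8, giving (12, 1) and (8, 9).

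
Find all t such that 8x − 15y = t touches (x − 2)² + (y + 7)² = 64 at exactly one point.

t = −15 or t = 257

Tangency holds when the distance from the centre (2, −7) to the line equals the radius 8:
|8·2 − 15·(−7) − t| / √289 = 8
|t − (121)| = 8·17, so t = 257 or t = −15.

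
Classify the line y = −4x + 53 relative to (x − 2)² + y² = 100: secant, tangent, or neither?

neither

Substituting the line into the circle gives 17x² − 428x + 2713 = 0.
Discriminant = (−428)² − 4·17·(2713) = −1300 < 0.
No real roots: the line does not meet the circle.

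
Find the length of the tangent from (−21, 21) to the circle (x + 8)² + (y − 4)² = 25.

The centre is (−8, 4) and r = 5. The square of the distance from P to the centre is 169 + 289 = 458.
By the tangent–radius right angle, tangent length = √(|PO|² − r²) = √433.

√433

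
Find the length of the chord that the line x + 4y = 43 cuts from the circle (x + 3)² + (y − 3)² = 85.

Express y = (43 − x)/4 and substitute into the circle:
17x² + 34x − 255 = 0  ⟹  x² + 2x − 15 = 0
x = 3 or x = −5, giving (3, 10) and (−5, 12).
|(3, 10) − (−5, 12)| = √((8)² + (−2)²) = 2√17.

2√17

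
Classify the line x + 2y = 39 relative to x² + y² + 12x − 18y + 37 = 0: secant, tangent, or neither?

neither

Substituting the line into the circle gives 5x² + 6x + 265 = 0.
Δ = 36 − 5300 = −5264.
No real roots: the line does not meet the circle.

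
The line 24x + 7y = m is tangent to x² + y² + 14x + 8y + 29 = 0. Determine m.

For a tangent, require d(centre, line) = r = 6.
|24·(−7) + 7·(−4) − m| / √625 = 6
|m − (−196)| = 6·25, so m = −46 or m = −346.

m = −346 or m = −46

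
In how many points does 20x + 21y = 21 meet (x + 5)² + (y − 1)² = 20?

2

d² = (20·(−5) + 21·1 − (21))²/841 = 10000/841; r² = 20.
Since d² < r², the line cuts the circle twice.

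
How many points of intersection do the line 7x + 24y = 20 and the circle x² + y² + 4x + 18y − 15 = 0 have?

1

Substituting the line into the circle gives 625x² − 1000x + 400 = 0.
Discriminant = (−1000)² − 4·625·(400) = 0.
A repeated root: the line is tangent.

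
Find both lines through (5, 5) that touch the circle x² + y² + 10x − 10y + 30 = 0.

x + 2y = 15 and x − 2y = −5

Write the tangent as mx − y + (5 − m·(5)) = 0 and set its distance from the centre to 2√5:
[m·(−10) − (0)]² = 20(m² + 1)
4m² − 1 = 0, so m = −1/2 or m = 1/2.
Through (5, 5) these give x + 2y = 15 and x − 2y = −5.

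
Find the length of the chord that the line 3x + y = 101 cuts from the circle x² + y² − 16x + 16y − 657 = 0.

5√10

The distance from (8, −8) to the line is 85/√10, and r² = 785.
Chord = 2√(r² − d²) = 2·√(125/2) = 5√10.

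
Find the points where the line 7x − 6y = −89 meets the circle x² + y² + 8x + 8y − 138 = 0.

Substitute y = (89 + 7x)/6:
85x² + 1870x + 7225 = 0  ⟹  x² + 22x + 85 = 0
x = −5 or x = −17, giving (−5, 9) and (−17, −5).

(−17, −5) and (−5, 9)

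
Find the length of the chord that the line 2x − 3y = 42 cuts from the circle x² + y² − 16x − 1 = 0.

2√13

From the line, y = (−42 + 2x)/3. Substituting:
13x² − 312x + 1755 = 0  ⟹  x² − 24x + 135 = 0
x = 15 or x = 9, giving (15, −4) and (9, −8).
|(15, −4) − (9, −8)| = √((6)² + (4)²) = 2√13.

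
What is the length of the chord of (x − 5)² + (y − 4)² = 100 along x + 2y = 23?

From the line, y = (23 − x)/2. Substituting:
5x² − 70x − 75 = 0  ⟹  x² − 14x − 15 = 0
x = 15 or x = −1, giving (15, 4) and (−1, 12).
Chord length = distance between (15, 4) and (−1, 12) = √320 = 8√5.

8√5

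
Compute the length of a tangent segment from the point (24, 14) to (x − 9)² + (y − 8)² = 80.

With centre O = (9, 8), |OP|² = 261 and r² = 80.
The tangent meets the radius at right angles, so tangent² = |PO|² − r² = 261 − 80 = 181.

√181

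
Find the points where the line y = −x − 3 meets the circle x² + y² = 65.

(−7, 4) and (4, −7)

From the line, y = −x − 3. Substituting:
2x² + 6x − 56 = 0  ⟹  x² + 3x − 28 = 0
x = 4 or x = −7, giving (4, −7) and (−7, 4).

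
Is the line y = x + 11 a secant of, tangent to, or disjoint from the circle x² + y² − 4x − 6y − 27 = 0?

disjoint

Substituting the line into the circle gives 2x² + 12x + 28 = 0.
Δ = 144 − 224 = −80.
No real roots: the line does not meet the circle.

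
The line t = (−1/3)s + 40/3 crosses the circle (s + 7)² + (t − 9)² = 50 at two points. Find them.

(−8, 16) and (−2, 14)

From the line, t = (40 − s)/3. Substituting:
10s² + 100s + 160 = 0  ⟹  s² + 10s + 16 = 0
s = −2 or s = −8, giving (−2, 14) and (−8, 16).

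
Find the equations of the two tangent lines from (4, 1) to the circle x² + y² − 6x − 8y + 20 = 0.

Let a tangent through (4, 1) have slope m. Its distance from (3, 4) must equal √5:
(−1m − (3))² = 5(m² + 1)
2m² − 3m − 2 = 0, so m = 2 or m = −1/2.
Through (4, 1) these give 2x − y = 7 and x + 2y = 6.

2x − y = 7 and x + 2y = 6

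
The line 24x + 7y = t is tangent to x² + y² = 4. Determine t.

The line touches the circle iff its distance from (0, 0) is 2:
|24·0 + 7·0 − t| / √625 = 2
|t| = 2·25, so t = 50 or t = −50.

t = −50 or t = 50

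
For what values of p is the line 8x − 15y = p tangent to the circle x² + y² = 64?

The line touches the circle iff its distance from (0, 0) is 8:
|8·0 − 15·0 − p| / √289 = 8
|p| = 8·17, so p = 136 or p = −136.

p = −136 or p = 136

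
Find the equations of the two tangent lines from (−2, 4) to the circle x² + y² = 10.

3x − y = −10 and x + 3y = 10

Let a tangent through (−2, 4) have slope m. Its distance from (0, 0) must equal √10:
(2m − (−4))² = 10(m² + 1)
3m² − 8m − 3 = 0, so m = 3 or m = −1/3.
Through (−2, 4) these give 3x − y = −10 and x + 3y = 10.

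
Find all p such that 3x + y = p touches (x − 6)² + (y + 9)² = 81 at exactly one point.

p = 9 ± 9√10

Tangency holds when the distance from the centre (6, −9) to the line equals the radius 9:
|3·6 + 1·(−9) − p| / √10 = 9
|p − (9)| = 9√10.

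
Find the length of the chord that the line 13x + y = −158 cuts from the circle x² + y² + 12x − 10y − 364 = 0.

3√170

Centre (−6, 5), r² = 425. Perpendicular distance d from centre to line = |85| / √170 = 85/√170.
Half the chord is √(r² − d²) = √(765/2), so the full chord is 3√170.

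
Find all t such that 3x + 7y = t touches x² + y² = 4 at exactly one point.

t = ±2√58

Tangency holds when the distance from the centre (0, 0) to the line equals the radius 2:
|3·0 + 7·0 − t| / √58 = 2
|t| = 2√58.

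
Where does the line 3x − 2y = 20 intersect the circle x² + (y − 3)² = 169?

(0, −10) and (12, 8)

From the line, y = (−20 + 3x)/2. Substituting:
13x² − 156x = 0  ⟹  x² − 12x = 0
x = 12 or x = 0, giving (12, 8) and (0, −10).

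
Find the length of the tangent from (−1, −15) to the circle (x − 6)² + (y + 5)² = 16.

With centre O = (6, −5), |OP|² = 149 and r² = 16.
The tangent meets the radius at right angles, so tangent² = |PO|² − r² = 149 − 16 = 133.

√133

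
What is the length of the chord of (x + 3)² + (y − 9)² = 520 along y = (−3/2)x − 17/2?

Express y = (−17 − 3x)/2 and substitute into the circle:
13x² + 234x − 819 = 0  ⟹  x² + 18x − 63 = 0
x = 3 or x = −21, giving (3, −13) and (−21, 23).
|(3, −13) − (−21, 23)| = √((24)² + (−36)²) = 12√13.

12√13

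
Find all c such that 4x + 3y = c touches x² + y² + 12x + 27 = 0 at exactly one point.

For a tangent, require d(centre, line) = r = 3.
|4·(−6) + 3·0 − c| / √25 = 3
|c − (−24)| = 3·5, so c = −9 or c = −39.

c = −39 or c = −9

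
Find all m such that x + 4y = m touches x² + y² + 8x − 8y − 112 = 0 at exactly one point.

Tangency holds when the distance from the centre (−4, 4) to the line equals the radius 12:
|1·(−4) + 4·4 − m| / √17 = 12
|m − (12)| = 12√17.

m = 12 ± 12√17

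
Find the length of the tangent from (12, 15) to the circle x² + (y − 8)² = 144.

Centre (0, 8), r² = 144. |PO|² = (12)² + (7)² = 193.
Power of the point: PT² = |PO|² − r² = 49, so PT = 7.

7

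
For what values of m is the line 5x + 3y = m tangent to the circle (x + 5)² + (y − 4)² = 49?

m = −13 ± 7√34

The line touches the circle iff its distance from (−5, 4) is 7:
|5·(−5) + 3·4 − m| / √34 = 7
|m − (−13)| = 7√34.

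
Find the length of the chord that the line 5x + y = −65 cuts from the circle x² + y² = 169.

Substitute y = −5x − 65:
26x² + 650x + 4056 = 0  ⟹  x² + 25x + 156 = 0
x = −12 or x = −13, giving (−12, −5) and (−13, 0).
|(−12, −5) − (−13, 0)| = √((1)² + (−5)²) = √26.

√26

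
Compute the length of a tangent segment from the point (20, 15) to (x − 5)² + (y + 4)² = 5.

√581

The centre is (5, −4) and r = √5. The square of the distance from P to the centre is 225 + 361 = 586.
The tangent meets the radius at right angles, so tangent² = |PO|² − r² = 586 − 5 = 581.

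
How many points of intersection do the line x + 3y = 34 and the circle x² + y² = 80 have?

d² = (1·0 + 3·0 − (34))²/10 = 578/5; r² = 80.
Since d² > r², the line lies outside the circle.

0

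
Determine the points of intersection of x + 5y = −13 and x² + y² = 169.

Substitute y = (−13 − x)/5:
26x² + 26x − 4056 = 0  ⟹  x² + x − 156 = 0
x = 12 or x = −13, giving (12, −5) and (−13, 0).

(−13, 0) and (12, −5)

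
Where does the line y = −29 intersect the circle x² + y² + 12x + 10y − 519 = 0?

(−8, −29) and (−4, −29)

From the line, y = −29. Substituting:
x² + 12x + 32 = 0
x = −4 or x = −8, giving (−4, −29) and (−8, −29).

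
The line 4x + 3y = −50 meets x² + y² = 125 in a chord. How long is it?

Substitute y = (−50 − 4x)/3:
25x² + 400x + 1375 = 0  ⟹  x² + 16x + 55 = 0
x = −5 or x = −11, giving (−5, −10) and (−11, −2).
|(−5, −10) − (−11, −2)| = √((6)² + (−8)²) = 10.

10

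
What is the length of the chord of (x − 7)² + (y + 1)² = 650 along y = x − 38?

20√2

Centre (7, −1), r² = 650. Perpendicular distance d from centre to line = |−30| / √2 = 30/√2.
Chord = 2√(r² − d²) = 2·√(200) = 20√2.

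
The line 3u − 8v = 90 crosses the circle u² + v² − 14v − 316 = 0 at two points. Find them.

From the line, v = (−90 + 3u)/8. Substituting:
73u² − 876u − 2044 = 0  ⟹  u² − 12u − 28 = 0
u = 14 or u = −2, giving (14, −6) and (−2, −12).

(−2, −12) and (14, −6)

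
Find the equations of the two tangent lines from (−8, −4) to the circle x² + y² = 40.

3x − y = −20 and x + 3y = −20

Write the tangent as mx − y + (−4 − m·(−8)) = 0 and set its distance from the centre to 2√10:
[m·(8) − (4)]² = 40(m² + 1)
3m² − 8m − 3 = 0, so m = 3 or m = −1/3.
Through (−8, −4) these give 3x − y = −20 and x + 3y = −20.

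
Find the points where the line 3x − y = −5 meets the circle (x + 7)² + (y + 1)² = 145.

(−6, −13) and (1, 8)

Express y = 3x + 5 and substitute into the circle:
10x² + 50x − 60 = 0  ⟹  x² + 5x − 6 = 0
x = 1 or x = −6, giving (1, 8) and (−6, −13).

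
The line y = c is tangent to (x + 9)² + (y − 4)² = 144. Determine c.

For a tangent, require d(centre, line) = r = 12.
|0·(−9) + 1·4 − c| / √1 = 12
|c − (4)| = 12, so c = 16 or c = −8.

c = −8 or c = 16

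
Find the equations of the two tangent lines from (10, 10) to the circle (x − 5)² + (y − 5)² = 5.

Let a tangent through (10, 10) have slope m. Its distance from (5, 5) must equal √5:
[m·(−5) − (−5)]² = 5(m² + 1)
2m² − 5m + 2 = 0, so m = 2 or m = 1/2.
Through (10, 10) these give 2x − y = 10 and x − 2y = −10.

2x − y = 10 and x − 2y = −10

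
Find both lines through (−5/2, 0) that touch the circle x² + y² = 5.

2x − y = −5 and 2x + y = −5

Let a tangent through (−5/2, 0) have slope m. Its distance from (0, 0) must equal √5:
[m·(5/2) − (0)]² = 5(m² + 1)
m² − 4 = 0, so m = 2 or m = −2.
With m = 2: 2x − y = −5. With m = −2: 2x + y = −5.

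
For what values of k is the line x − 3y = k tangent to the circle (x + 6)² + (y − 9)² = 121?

k = −33 ± 11√10

Tangency holds when the distance from the centre (−6, 9) to the line equals the radius 11:
|1·(−6) − 3·9 − k| / √10 = 11
|k − (−33)| = 11√10.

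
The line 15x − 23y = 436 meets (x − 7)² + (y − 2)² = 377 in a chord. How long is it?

Substitute y = (−436 + 15x)/23:
754x² − 21866x + 58812 = 0  ⟹  x² − 29x + 78 = 0
x = 26 or x = 3, giving (26, −2) and (3, −17).
|(26, −2) − (3, −17)| = √((23)² + (15)²) = √754.

√754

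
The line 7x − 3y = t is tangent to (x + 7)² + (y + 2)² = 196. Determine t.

t = −43 ± 14√58

For a tangent, require d(centre, line) = r = 14.
|7·(−7) − 3·(−2) − t| / √58 = 14
|t − (−43)| = 14√58.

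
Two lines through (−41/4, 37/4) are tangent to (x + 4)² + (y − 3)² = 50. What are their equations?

Let a tangent through (−41/4, 37/4) have slope m. Its distance from (−4, 3) must equal 5√2:
(25/4m − (−25/4))² = 50(m² + 1)
7m² − 50m + 7 = 0, so m = 7 or m = 1/7.
Through (−41/4, 37/4) these give 7x − y = −81 and x − 7y = −75.

7x − y = −81 and x − 7y = −75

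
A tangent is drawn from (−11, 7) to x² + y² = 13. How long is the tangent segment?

√157

Centre (0, 0), r² = 13. |PO|² = (−11)² + (7)² = 170.
Power of the point: PT² = |PO|² − r² = 157, so PT = √157.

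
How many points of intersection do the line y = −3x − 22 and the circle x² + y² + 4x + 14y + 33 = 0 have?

2

Centre (−2, −7), r² = 20. Distance² from centre to line = (9)²/10 = 81/10.
Since d² < r², the line cuts the circle twice.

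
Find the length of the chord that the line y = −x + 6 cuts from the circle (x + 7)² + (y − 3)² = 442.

Substitute y = −x + 6:
2x² + 8x − 384 = 0  ⟹  x² + 4x − 192 = 0
x = 12 or x = −16, giving (12, −6) and (−16, 22).
Chord length = distance between (12, −6) and (−16, 22) = √1568 = 28√2.

28√2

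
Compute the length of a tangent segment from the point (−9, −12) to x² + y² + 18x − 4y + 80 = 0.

√191

The centre is (−9, 2) and r = √5. The square of the distance from P to the centre is 0 + 196 = 196.
Power of the point: PT² = |PO|² − r² = 191, so PT = √191.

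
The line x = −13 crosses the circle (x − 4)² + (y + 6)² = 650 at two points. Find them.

The line gives x = −13. Substituting into the circle:
y² + 12y − 325 = 0
y = 13 or y = −25, giving (−13, 13) and (−13, −25).

(−13, −25) and (−13, 13)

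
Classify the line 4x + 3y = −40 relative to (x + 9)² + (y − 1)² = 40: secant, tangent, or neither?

secant

Substituting the line into the circle gives 25x² + 506x + 2218 = 0.
Discriminant = (506)² − 4·25·(2218) = 34236 > 0.
Two real roots: the line is a secant.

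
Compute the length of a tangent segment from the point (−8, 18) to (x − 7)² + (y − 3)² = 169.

√281

With centre O = (7, 3), |OP|² = 450 and r² = 169.
Power of the point: PT² = |PO|² − r² = 281, so PT = √281.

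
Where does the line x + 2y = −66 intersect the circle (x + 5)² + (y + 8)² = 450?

Express y = (−66 − x)/2 and substitute into the circle:
5x² + 140x + 800 = 0  ⟹  x² + 28x + 160 = 0
x = −8 or x = −20, giving (−8, −29) and (−20, −23).

(−20, −23) and (−8, −29)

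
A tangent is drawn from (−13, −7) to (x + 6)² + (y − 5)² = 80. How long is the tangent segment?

√113

Centre (−6, 5), r² = 80. |PO|² = (−7)² + (−12)² = 193.
Power of the point: PT² = |PO|² − r² = 113, so PT = √113.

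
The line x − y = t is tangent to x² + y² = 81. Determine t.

For a tangent, require d(centre, line) = r = 9.
|1·0 − 1·0 − t| / √2 = 9
|t| = 9√2.

t = ±9√2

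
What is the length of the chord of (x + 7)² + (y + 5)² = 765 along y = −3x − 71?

15√10

Substitute y = −3x − 71:
10x² + 410x + 3640 = 0  ⟹  x² + 41x + 364 = 0
x = −13 or x = −28, giving (−13, −32) and (−28, 13).
|(−13, −32) − (−28, 13)| = √((15)² + (−45)²) = 15√10.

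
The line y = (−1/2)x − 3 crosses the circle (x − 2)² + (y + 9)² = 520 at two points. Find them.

From the line, y = (−6 − x)/2. Substituting:
5x² − 40x − 1920 = 0  ⟹  x² − 8x − 384 = 0
x = 24 or x = −16, giving (24, −15) and (−16, 5).

(−16, 5) and (24, −15)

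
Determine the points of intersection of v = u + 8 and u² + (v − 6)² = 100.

(−8, 0) and (6, 14)

From the line, v = u + 8. Substituting:
2u² + 4u − 96 = 0  ⟹  u² + 2u − 48 = 0
u = 6 or u = −8, giving (6, 14) and (−8, 0).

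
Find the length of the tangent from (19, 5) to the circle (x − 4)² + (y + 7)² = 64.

√305

The centre is (4, −7) and r = 8. The square of the distance from P to the centre is 225 + 144 = 369.
The tangent meets the radius at right angles, so tangent² = |PO|² − r² = 369 − 64 = 305.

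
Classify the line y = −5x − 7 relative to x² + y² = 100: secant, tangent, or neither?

secant

Substituting the line into the circle gives 26x² + 70x − 51 = 0.
Δ = 4900 − (−5304) = 10204.
Two real roots: the line is a secant.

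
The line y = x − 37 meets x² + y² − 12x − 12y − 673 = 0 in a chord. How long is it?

11√2

The distance from (6, 6) to the line is 37/√2, and r² = 745.
Chord = 2√(r² − d²) = 2·√(121/2) = 11√2.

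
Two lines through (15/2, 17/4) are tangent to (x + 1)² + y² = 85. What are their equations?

7x + 6y = 78 and 9x + 2y = 76

Write the tangent as mx − y + (17/4 − m·(15/2)) = 0 and set its distance from the centre to √85:
(−17/2m − (−17/4))² = 85(m² + 1)
12m² + 68m + 63 = 0, so m = −7/6 or m = −9/2.
With m = −7/6: 7x + 6y = 78. With m = −9/2: 9x + 2y = 76.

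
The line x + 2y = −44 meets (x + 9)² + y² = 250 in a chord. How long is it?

The distance from (−9, 0) to the line is 35/√5, and r² = 250.
Chord = 2√(r² − d²) = 2·√(5) = 2√5.

2√5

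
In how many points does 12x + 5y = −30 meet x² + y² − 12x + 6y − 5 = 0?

2

Substituting the line into the circle gives 169x² + 60x − 125 = 0.
Discriminant = (60)² − 4·169·(−125) = 88100 > 0.
Two real roots: the line is a secant.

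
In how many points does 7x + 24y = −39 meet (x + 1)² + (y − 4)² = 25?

Substituting the line into the circle gives 625x² + 3042x + 4401 = 0.
Discriminant = (3042)² − 4·625·(4401) = −1748736 < 0.
No real roots: the line does not meet the circle.

0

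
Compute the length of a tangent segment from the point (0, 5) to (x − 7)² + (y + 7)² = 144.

7

With centre O = (7, −7), |OP|² = 193 and r² = 144.
Power of the point: PT² = |PO|² − r² = 49, so PT = 7.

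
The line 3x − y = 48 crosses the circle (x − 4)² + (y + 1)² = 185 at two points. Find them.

From the line, y = 3x − 48. Substituting:
10x² − 290x + 2040 = 0  ⟹  x² − 29x + 204 = 0
x = 17 or x = 12, giving (17, 3) and (12, −12).

(12, −12) and (17, 3)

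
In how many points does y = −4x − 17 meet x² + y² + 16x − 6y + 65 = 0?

0

d² = (4·(−8) + 1·3 − (−17))²/17 = 144/17; r² = 8.
Since d² > r², the line lies outside the circle.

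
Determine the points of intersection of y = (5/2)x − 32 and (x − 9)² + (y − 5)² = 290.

Substitute y = (−64 + 5x)/2:
29x² − 812x + 4640 = 0  ⟹  x² − 28x + 160 = 0
x = 20 or x = 8, giving (20, 18) and (8, −12).

(8, −12) and (20, 18)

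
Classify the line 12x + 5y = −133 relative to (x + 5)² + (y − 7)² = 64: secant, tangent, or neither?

neither

Substituting the line into the circle gives 169x² + 4282x + 27249 = 0.
Discriminant = (4282)² − 4·169·(27249) = −84800 < 0.
No real roots: the line does not meet the circle.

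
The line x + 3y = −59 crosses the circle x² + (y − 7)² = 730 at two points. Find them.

(−17, −14) and (1, −20)

From the line, y = (−59 − x)/3. Substituting:
10x² + 160x − 170 = 0  ⟹  x² + 16x − 17 = 0
x = 1 or x = −17, giving (1, −20) and (−17, −14).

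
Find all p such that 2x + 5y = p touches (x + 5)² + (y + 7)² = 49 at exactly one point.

Tangency holds when the distance from the centre (−5, −7) to the line equals the radius 7:
|2·(−5) + 5·(−7) − p| / √29 = 7
|p − (−45)| = 7√29.

p = −45 ± 7√29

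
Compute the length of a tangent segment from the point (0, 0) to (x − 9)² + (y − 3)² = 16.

√74

Centre (9, 3), r² = 16. |PO|² = (−9)² + (−3)² = 90.
Power of the point: PT² = |PO|² − r² = 74, so PT = √74.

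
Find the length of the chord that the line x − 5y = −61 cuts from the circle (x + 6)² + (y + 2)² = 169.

The distance from (−6, −2) to the line is 65/√26, and r² = 169.
Chord = 2√(r² − d²) = 2·√(13/2) = √26.

√26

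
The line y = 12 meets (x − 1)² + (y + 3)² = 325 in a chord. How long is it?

20

Substitute y = 12:
x² − 2x − 99 = 0
x = 11 or x = −9, giving (11, 12) and (−9, 12).
|(11, 12) − (−9, 12)| = √((20)² + (0)²) = 20.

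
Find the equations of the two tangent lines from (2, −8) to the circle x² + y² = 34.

Let a tangent through (2, −8) have slope m. Its distance from (0, 0) must equal √34:
[m·(−2) − (8)]² = 34(m² + 1)
15m² − 16m − 15 = 0, so m = 5/3 or m = −3/5.
Through (2, −8) these give 5x − 3y = 34 and 3x + 5y = −34.

5x − 3y = 34 and 3x + 5y = −34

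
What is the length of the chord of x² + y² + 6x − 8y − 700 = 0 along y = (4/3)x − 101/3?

20

From the line, y = (−101 + 4x)/3. Substituting:
25x² − 850x + 6325 = 0  ⟹  x² − 34x + 253 = 0
x = 23 or x = 11, giving (23, −3) and (11, −19).
|(23, −3) − (11, −19)| = √((12)² + (16)²) = 20.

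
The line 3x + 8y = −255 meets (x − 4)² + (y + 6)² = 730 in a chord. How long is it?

Centre (4, −6), r² = 730. Perpendicular distance d from centre to line = |219| / √73 = 219/√73.
Half the chord is √(r² − d²) = √(73), so the full chord is 2√73.

2√73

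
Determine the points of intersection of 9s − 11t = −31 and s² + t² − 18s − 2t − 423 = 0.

(−12, −7) and (21, 20)

From the line, t = (31 + 9s)/11. Substituting:
202s² − 1818s − 50904 = 0  ⟹  s² − 9s − 252 = 0
s = 21 or s = −12, giving (21, 20) and (−12, −7).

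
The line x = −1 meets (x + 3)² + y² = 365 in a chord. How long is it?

The line gives x = −1. Substituting into the circle:
y² − 361 = 0
y = 19 or y = −19, giving (−1, 19) and (−1, −19).
Chord length = distance between (−1, 19) and (−1, −19) = √1444 = 38.

38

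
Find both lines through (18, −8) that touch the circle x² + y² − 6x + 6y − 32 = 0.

x − 7y = 74 and x + y = 10

Let a tangent through (18, −8) have slope m. Its distance from (3, −3) must equal 5√2:
[m·(−15) − (5)]² = 50(m² + 1)
7m² + 6m − 1 = 0, so m = 1/7 or m = −1.
Through (18, −8) these give x − 7y = 74 and x + y = 10.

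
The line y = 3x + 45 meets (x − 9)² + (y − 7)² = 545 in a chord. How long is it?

Substitute y = 3x + 45:
10x² + 210x + 980 = 0  ⟹  x² + 21x + 98 = 0
x = −7 or x = −14, giving (−7, 24) and (−14, 3).
Chord length = distance between (−7, 24) and (−14, 3) = √490 = 7√10.

7√10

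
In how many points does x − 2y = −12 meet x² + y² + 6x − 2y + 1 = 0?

Centre (−3, 1), r² = 9. Distance² from centre to line = (7)²/5 = 49/5.
Since d² > r², the line lies outside the circle.

0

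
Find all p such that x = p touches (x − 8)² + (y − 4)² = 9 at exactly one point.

p = 5 or p = 11

Tangency holds when the distance from the centre (8, 4) to the line equals the radius 3:
|1·8 + 0·4 − p| / √1 = 3
|p − (8)| = 3, so p = 11 or p = 5.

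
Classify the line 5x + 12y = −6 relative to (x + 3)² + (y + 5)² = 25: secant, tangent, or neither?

neither

Centre (−3, −5), r² = 25. Distance² from centre to line = (−69)²/169 = 4761/169.
Since d² > r², the line lies outside the circle.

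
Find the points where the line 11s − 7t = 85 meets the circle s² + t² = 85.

Express t = (−85 + 11s)/7 and substitute into the circle:
170s² − 1870s + 3060 = 0  ⟹  s² − 11s + 18 = 0
s = 9 or s = 2, giving (9, 2) and (2, −9).

(2, −9) and (9, 2)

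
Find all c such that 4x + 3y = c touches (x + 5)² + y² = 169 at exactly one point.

c = −85 or c = 45

The line touches the circle iff its distance from (−5, 0) is 13:
|4·(−5) + 3·0 − c| / √25 = 13
|c − (−20)| = 13·5, so c = 45 or c = −85.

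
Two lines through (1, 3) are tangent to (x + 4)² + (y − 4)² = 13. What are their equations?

A line y − (3) = m(x − (1)) is tangent when its distance from (−4, 4) is √13:
[m·(−5) − (1)]² = 13(m² + 1)
6m² + 5m − 6 = 0, so m = −3/2 or m = 2/3.
With m = −3/2: 3x + 2y = 9. With m = 2/3: 2x − 3y = −7.

3x + 2y = 9 and 2x − 3y = −7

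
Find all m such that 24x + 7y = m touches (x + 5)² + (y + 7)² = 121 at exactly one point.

The line touches the circle iff its distance from (−5, −7) is 11:
|24·(−5) + 7·(−7) − m| / √625 = 11
|m − (−169)| = 11·25, so m = 106 or m = −444.

m = −444 or m = 106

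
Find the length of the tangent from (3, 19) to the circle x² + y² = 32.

With centre O = (0, 0), |OP|² = 370 and r² = 32.
Power of the point: PT² = |PO|² − r² = 338, so PT = 13√2.

13√2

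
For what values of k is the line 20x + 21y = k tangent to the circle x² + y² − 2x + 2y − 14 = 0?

k = −117 or k = 115

Tangency holds when the distance from the centre (1, −1) to the line equals the radius 4:
|20·1 + 21·(−1) − k| / √841 = 4
|k − (−1)| = 4·29, so k = 115 or k = −117.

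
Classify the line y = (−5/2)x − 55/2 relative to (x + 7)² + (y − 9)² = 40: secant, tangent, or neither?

neither

Substituting the line into the circle gives 29x² + 786x + 5365 = 0.
Δ = 617796 − 622340 = −4544.
No real roots: the line does not meet the circle.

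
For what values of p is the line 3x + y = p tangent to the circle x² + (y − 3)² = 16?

The line touches the circle iff its distance from (0, 3) is 4:
|3·0 + 1·3 − p| / √10 = 4
|p − (3)| = 4√10.

p = 3 ± 4√10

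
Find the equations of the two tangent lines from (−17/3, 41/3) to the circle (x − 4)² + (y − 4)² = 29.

Let a tangent through (−17/3, 41/3) have slope m. Its distance from (4, 4) must equal √29:
[m·(29/3) − (−29/3)]² = 29(m² + 1)
10m² + 29m + 10 = 0, so m = −5/2 or m = −2/5.
Through (−17/3, 41/3) these give 5x + 2y = −1 and 2x + 5y = 57.

5x + 2y = −1 and 2x + 5y = 57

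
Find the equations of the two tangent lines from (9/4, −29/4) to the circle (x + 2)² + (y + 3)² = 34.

5x − 3y = 33 and 3x − 5y = 43

Let a tangent through (9/4, −29/4) have slope m. Its distance from (−2, −3) must equal √34:
[m·(−17/4) − (17/4)]² = 34(m² + 1)
15m² − 34m + 15 = 0, so m = 5/3 or m = 3/5.
With m = 5/3: 5x − 3y = 33. With m = 3/5: 3x − 5y = 43.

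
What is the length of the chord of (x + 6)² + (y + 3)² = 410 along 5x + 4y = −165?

2√41

The distance from (−6, −3) to the line is 123/√41, and r² = 410.
Chord = 2√(r² − d²) = 2·√(41) = 2√41.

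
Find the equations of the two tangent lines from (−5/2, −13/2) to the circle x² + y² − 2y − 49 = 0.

Write the tangent as mx − y + (−13/2 − m·(−5/2)) = 0 and set its distance from the centre to 5√2:
[m·(5/2) − (15/2)]² = 50(m² + 1)
7m² + 6m − 1 = 0, so m = 1/7 or m = −1.
Through (−5/2, −13/2) these give x − 7y = 43 and x + y = −9.

x − 7y = 43 and x + y = −9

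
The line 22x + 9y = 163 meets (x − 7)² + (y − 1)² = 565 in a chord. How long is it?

Express y = (163 − 22x)/9 and substitute into the circle:
565x² − 7910x − 18080 = 0  ⟹  x² − 14x − 32 = 0
x = 16 or x = −2, giving (16, −21) and (−2, 23).
Chord length = distance between (16, −21) and (−2, 23) = √2260 = 2√565.

2√565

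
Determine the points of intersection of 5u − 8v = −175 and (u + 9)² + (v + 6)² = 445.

(−27, 5) and (−11, 15)

Express v = (175 + 5u)/8 and substitute into the circle:
89u² + 3382u + 26433 = 0  ⟹  u² + 38u + 297 = 0
u = −11 or u = −27, giving (−11, 15) and (−27, 5).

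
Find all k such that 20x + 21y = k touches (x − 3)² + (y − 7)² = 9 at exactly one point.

The line touches the circle iff its distance from (3, 7) is 3:
|20·3 + 21·7 − k| / √841 = 3
|k − (207)| = 3·29, so k = 294 or k = 120.

k = 120 or k = 294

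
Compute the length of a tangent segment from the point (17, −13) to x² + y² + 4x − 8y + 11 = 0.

√641

With centre O = (−2, 4), |OP|² = 650 and r² = 9.
By the tangent–radius right angle, tangent length = √(|PO|² − r²) = √641.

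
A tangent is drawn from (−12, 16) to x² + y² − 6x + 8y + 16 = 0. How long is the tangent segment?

Centre (3, −4), r² = 9. |PO|² = (−15)² + (20)² = 625.
The tangent meets the radius at right angles, so tangent² = |PO|² − r² = 625 − 9 = 616.

2√154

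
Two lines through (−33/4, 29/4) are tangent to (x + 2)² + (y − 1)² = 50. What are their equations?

Let a tangent through (−33/4, 29/4) have slope m. Its distance from (−2, 1) must equal 5√2:
(25/4m − (−25/4))² = 50(m² + 1)
7m² − 50m + 7 = 0, so m = 1/7 or m = 7.
With m = 1/7: x − 7y = −59. With m = 7: 7x − y = −65.

x − 7y = −59 and 7x − y = −65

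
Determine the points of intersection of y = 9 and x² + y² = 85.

From the line, y = 9. Substituting:
x² − 4 = 0
x = 2 or x = −2, giving (2, 9) and (−2, 9).

(−2, 9) and (2, 9)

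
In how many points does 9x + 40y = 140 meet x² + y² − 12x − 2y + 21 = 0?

2

Centre (6, 1), r² = 16. Distance² from centre to line = (−46)²/1681 = 2116/1681.
Since d² < r², the line cuts the circle twice.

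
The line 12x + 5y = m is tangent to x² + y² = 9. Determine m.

m = −39 or m = 39

For a tangent, require d(centre, line) = r = 3.
|12·0 + 5·0 − m| / √169 = 3
|m| = 3·13, so m = 39 or m = −39.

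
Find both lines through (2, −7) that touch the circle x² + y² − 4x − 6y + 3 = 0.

A line y − (−7) = m(x − (2)) is tangent when its distance from (2, 3) is √10:
[m·(0) − (10)]² = 10(m² + 1)
m² − 9 = 0, so m = −3 or m = 3.
With m = −3: 3x + y = −1. With m = 3: 3x − y = 13.

3x + y = −1 and 3x − y = 13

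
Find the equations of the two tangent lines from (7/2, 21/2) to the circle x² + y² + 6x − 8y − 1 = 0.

x − 5y = −49 and 5x − y = 7

A line y − (21/2) = m(x − (7/2)) is tangent when its distance from (−3, 4) is √26:
(−13/2m − (−13/2))² = 26(m² + 1)
5m² − 26m + 5 = 0, so m = 1/5 or m = 5.
With m = 1/5: x − 5y = −49. With m = 5: 5x − y = 7.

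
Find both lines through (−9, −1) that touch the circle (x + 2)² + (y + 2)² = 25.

Write the tangent as mx − y + (−1 − m·(−9)) = 0 and set its distance from the centre to 5:
[m·(7) − (−1)]² = 25(m² + 1)
12m² + 7m − 12 = 0, so m = 3/4 or m = −4/3.
With m = 3/4: 3x − 4y = −23. With m = −4/3: 4x + 3y = −39.

3x − 4y = −23 and 4x + 3y = −39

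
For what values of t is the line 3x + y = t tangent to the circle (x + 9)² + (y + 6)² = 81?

The line touches the circle iff its distance from (−9, −6) is 9:
|3·(−9) + 1·(−6) − t| / √10 = 9
|t − (−33)| = 9√10.

t = −33 ± 9√10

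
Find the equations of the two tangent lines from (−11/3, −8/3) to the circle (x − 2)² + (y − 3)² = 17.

Let a tangent through (−11/3, −8/3) have slope m. Its distance from (2, 3) must equal √17:
[m·(17/3) − (17/3)]² = 17(m² + 1)
4m² − 17m + 4 = 0, so m = 4 or m = 1/4.
With m = 4: 4x − y = −12. With m = 1/4: x − 4y = 7.

4x − y = −12 and x − 4y = 7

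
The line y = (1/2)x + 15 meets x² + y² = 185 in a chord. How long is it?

Centre (0, 0), r² = 185. Perpendicular distance d from centre to line = |30| / √5 = 30/√5.
Chord = 2√(r² − d²) = 2·√(5) = 2√5.

2√5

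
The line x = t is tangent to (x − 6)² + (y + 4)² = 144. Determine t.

Tangency holds when the distance from the centre (6, −4) to the line equals the radius 12:
|1·6 + 0·(−4) − t| / √1 = 12
|t − (6)| = 12, so t = 18 or t = −6.

t = −6 or t = 18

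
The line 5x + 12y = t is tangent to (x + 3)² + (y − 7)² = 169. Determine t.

t = −100 or t = 238

For a tangent, require d(centre, line) = r = 13.
|5·(−3) + 12·7 − t| / √169 = 13
|t − (69)| = 13·13, so t = 238 or t = −100.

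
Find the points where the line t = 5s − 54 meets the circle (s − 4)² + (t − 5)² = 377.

From the line, t = 5s − 54. Substituting:
26s² − 598s + 3120 = 0  ⟹  s² − 23s + 120 = 0
s = 15 or s = 8, giving (15, 21) and (8, −14).

(8, −14) and (15, 21)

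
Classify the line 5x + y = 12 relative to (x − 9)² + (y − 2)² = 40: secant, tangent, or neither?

d² = (5·9 + 1·2 − (12))²/26 = 1225/26; r² = 40.
Since d² > r², the line lies outside the circle.

neither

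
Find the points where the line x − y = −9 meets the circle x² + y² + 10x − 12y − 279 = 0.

(−17, −8) and (9, 18)

From the line, y = x + 9. Substituting:
2x² + 16x − 306 = 0  ⟹  x² + 8x − 153 = 0
x = 9 or x = −17, giving (9, 18) and (−17, −8).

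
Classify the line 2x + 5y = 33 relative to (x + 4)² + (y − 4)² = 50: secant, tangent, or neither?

secant

Centre (−4, 4), r² = 50. Distance² from centre to line = (−21)²/29 = 441/29.
Since d² < r², the line cuts the circle twice.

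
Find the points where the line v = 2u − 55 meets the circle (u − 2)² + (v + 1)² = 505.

(21, −13) and (23, −9)

Substitute v = 2u − 55:
5u² − 220u + 2415 = 0  ⟹  u² − 44u + 483 = 0
u = 23 or u = 21, giving (23, −9) and (21, −13).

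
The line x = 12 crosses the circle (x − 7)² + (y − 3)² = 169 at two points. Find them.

(12, −9) and (12, 15)

The line gives x = 12. Substituting into the circle:
y² − 6y − 135 = 0
y = 15 or y = −9, giving (12, 15) and (12, −9).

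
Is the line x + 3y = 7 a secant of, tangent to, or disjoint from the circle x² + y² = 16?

secant

Centre (0, 0), r² = 16. Distance² from centre to line = (−7)²/10 = 49/10.
Since d² < r², the line cuts the circle twice.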